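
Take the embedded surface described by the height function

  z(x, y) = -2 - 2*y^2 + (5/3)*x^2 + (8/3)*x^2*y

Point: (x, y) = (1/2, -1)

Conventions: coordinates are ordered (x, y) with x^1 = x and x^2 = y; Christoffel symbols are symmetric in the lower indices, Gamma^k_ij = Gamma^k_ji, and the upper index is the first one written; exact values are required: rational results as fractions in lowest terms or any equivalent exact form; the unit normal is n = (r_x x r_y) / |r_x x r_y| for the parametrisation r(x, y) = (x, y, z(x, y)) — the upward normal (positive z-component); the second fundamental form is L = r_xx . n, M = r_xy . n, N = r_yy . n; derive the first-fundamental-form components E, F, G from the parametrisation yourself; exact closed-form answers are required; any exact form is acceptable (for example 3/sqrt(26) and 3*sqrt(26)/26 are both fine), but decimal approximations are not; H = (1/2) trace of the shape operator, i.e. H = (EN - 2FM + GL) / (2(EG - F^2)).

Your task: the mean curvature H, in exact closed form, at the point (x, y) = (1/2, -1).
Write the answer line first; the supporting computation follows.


Answer: H = -387*sqrt(214)/45796

z_x = -1, z_y = 14/3, z_xx = -2, z_xy = 8/3, z_yy = -4
E = 2, F = -14/3, G = 205/9; answer radicand W^2 = 214/9
unnormalised second-form numerators: l = -2, m = 8/3, n = -4; L = l/sqrt(214/9), and similarly M = m/sqrt(W^2), N = n/sqrt(W^2)
H = (E*n - 2*F*m + G*l) / (2*(EG - F^2)*sqrt(W^2)); E*n - 2*F*m + G*l = -86/3, EG - F^2 = 214/9, so H = (-129/214)/sqrt(214/9)


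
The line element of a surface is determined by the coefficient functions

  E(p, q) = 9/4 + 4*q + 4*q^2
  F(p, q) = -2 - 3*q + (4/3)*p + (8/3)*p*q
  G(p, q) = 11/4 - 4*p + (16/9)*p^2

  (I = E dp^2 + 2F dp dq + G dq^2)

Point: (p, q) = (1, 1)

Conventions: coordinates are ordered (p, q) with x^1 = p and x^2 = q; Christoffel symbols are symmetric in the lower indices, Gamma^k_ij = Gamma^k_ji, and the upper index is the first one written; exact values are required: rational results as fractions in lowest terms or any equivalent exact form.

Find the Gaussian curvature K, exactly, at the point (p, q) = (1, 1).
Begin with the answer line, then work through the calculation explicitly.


Answer: K = 60096/403225

E = 41/4, F = -1, G = 19/36, EG - F^2 = 635/144 at the point
E_p = 0, E_q = 12, F_p = 4, F_q = -1/3, G_p = -4/9, G_q = 0
E_qq = 8, F_pq = 8/3, G_pp = 32/9
K follows from Brioschi's formula, (det M1 - det M2)/(EG - F^2)^2.
M1 = [[-E_qq/2 + F_pq - G_pp/2, E_p/2, F_p - E_q/2], [F_q - G_p/2, E, F], [G_q/2, F, G]] = [[-28/9, 0, -2], [-1/9, 41/4, -1], [0, -1, 19/36]]; det M1 = -4517/324
M2 = [[0, E_q/2, G_p/2], [E_q/2, E, F], [G_p/2, F, G]] = [[0, 6, -2/9], [6, 41/4, -1], [-2/9, -1, 19/36]]; det M2 = -1364/81
det M1 - det M2 = 313/108; K = 313/108 / (635/144)^2 = 60096/403225


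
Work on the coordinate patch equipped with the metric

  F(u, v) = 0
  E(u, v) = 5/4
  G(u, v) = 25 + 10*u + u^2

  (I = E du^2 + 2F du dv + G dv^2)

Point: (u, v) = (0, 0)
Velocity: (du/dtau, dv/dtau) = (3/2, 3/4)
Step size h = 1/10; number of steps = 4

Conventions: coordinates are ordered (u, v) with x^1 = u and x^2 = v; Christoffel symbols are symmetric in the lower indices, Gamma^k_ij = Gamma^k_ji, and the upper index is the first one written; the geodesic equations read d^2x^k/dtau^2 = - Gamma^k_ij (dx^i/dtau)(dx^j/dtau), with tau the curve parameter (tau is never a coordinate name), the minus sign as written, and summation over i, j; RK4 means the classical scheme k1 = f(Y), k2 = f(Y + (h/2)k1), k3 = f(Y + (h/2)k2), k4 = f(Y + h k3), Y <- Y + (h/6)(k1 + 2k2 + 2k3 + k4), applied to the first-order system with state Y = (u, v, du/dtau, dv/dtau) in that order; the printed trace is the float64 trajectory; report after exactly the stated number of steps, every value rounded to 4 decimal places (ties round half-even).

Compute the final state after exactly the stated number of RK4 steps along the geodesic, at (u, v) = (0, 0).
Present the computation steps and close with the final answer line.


f(Y) = (du/dtau, dv/dtau, -Gamma^u_ij Y'^i Y'^j, -Gamma^v_ij Y'^i Y'^j) with the Gammas evaluated at the stage position; h = 0.100000; intermediate values shown to 6 dp
step 0: u = 0.0000, v = 0.0000, du/dtau = 1.5000, dv/dtau = 0.7500
step 1:
  k1: at (u, v) = (0.000000, 0.000000), (du/dtau, dv/dtau) = (1.500000, 0.750000); Gamma_uuu = 0.000000, Gamma_uuv = 0.000000, Gamma_uvv = -4.000000, Gamma_vuu = 0.000000, Gamma_vuv = 0.200000, Gamma_vvv = 0.000000; k1 = (1.500000, 0.750000, 2.250000, -0.450000)
  k2: at (u, v) = (0.075000, 0.037500), (du/dtau, dv/dtau) = (1.612500, 0.727500); Gamma_uuu = 0.000000, Gamma_uuv = 0.000000, Gamma_uvv = -4.060000, Gamma_vuu = 0.000000, Gamma_vuv = 0.197044, Gamma_vvv = 0.000000; k2 = (1.612500, 0.727500, 2.148780, -0.462303)
  k3: at (u, v) = (0.080625, 0.036375), (du/dtau, dv/dtau) = (1.607439, 0.726885); Gamma_uuu = 0.000000, Gamma_uuv = 0.000000, Gamma_uvv = -4.064500, Gamma_vuu = 0.000000, Gamma_vuv = 0.196826, Gamma_vvv = 0.000000; k3 = (1.607439, 0.726885, 2.147526, -0.459952)
  k4: at (u, v) = (0.160744, 0.072688), (du/dtau, dv/dtau) = (1.714753, 0.704005); Gamma_uuu = 0.000000, Gamma_uuv = 0.000000, Gamma_uvv = -4.128595, Gamma_vuu = 0.000000, Gamma_vuv = 0.193771, Gamma_vvv = 0.000000; k4 = (1.714753, 0.704005, 2.046225, -0.467837)
  Y <- Y + (h/6)(k1 + 2k2 + 2k3 + k4): u = 0.1609, v = 0.0727, du/dtau = 1.7148, dv/dtau = 0.7040
step 2:
  k1: at (u, v) = (0.160911, 0.072713), (du/dtau, dv/dtau) = (1.714814, 0.703961); Gamma_uuu = 0.000000, Gamma_uuv = 0.000000, Gamma_uvv = -4.128728, Gamma_vuu = 0.000000, Gamma_vuv = 0.193764, Gamma_vvv = 0.000000; k1 = (1.714814, 0.703961, 2.046036, -0.467810)
  k2: at (u, v) = (0.246651, 0.107911), (du/dtau, dv/dtau) = (1.817116, 0.680570); Gamma_uuu = 0.000000, Gamma_uuv = 0.000000, Gamma_uvv = -4.197321, Gamma_vuu = 0.000000, Gamma_vuv = 0.190598, Gamma_vvv = 0.000000; k2 = (1.817116, 0.680570, 1.944099, -0.471415)
  k3: at (u, v) = (0.251766, 0.106741), (du/dtau, dv/dtau) = (1.812019, 0.680390); Gamma_uuu = 0.000000, Gamma_uuv = 0.000000, Gamma_uvv = -4.201413, Gamma_vuu = 0.000000, Gamma_vuv = 0.190412, Gamma_vvv = 0.000000; k3 = (1.812019, 0.680390, 1.944963, -0.469511)
  k4: at (u, v) = (0.342112, 0.140752), (du/dtau, dv/dtau) = (1.909310, 0.657010); Gamma_uuu = 0.000000, Gamma_uuv = 0.000000, Gamma_uvv = -4.273690, Gamma_vuu = 0.000000, Gamma_vuv = 0.187192, Gamma_vvv = 0.000000; k4 = (1.909310, 0.657010, 1.844789, -0.469640)
  Y <- Y + (h/6)(k1 + 2k2 + 2k3 + k4): u = 0.3423, v = 0.1408, du/dtau = 1.9093, dv/dtau = 0.6570
step 3:
  k1: at (u, v) = (0.342284, 0.140761), (du/dtau, dv/dtau) = (1.909296, 0.656973); Gamma_uuu = 0.000000, Gamma_uuv = 0.000000, Gamma_uvv = -4.273827, Gamma_vuu = 0.000000, Gamma_vuv = 0.187186, Gamma_vvv = 0.000000; k1 = (1.909296, 0.656973, 1.844639, -0.469595)
  k2: at (u, v) = (0.437749, 0.173610), (du/dtau, dv/dtau) = (2.001528, 0.633493); Gamma_uuu = 0.000000, Gamma_uuv = 0.000000, Gamma_uvv = -4.350199, Gamma_vuu = 0.000000, Gamma_vuv = 0.183900, Gamma_vvv = 0.000000; k2 = (2.001528, 0.633493, 1.745792, -0.466352)
  k3: at (u, v) = (0.442360, 0.172436), (du/dtau, dv/dtau) = (1.996586, 0.633655); Gamma_uuu = 0.000000, Gamma_uuv = 0.000000, Gamma_uvv = -4.353888, Gamma_vuu = 0.000000, Gamma_vuv = 0.183744, Gamma_vvv = 0.000000; k3 = (1.996586, 0.633655, 1.748167, -0.464926)
  k4: at (u, v) = (0.541942, 0.204127), (du/dtau, dv/dtau) = (2.084113, 0.610480); Gamma_uuu = 0.000000, Gamma_uuv = 0.000000, Gamma_uvv = -4.433554, Gamma_vuu = 0.000000, Gamma_vuv = 0.180442, Gamma_vvv = 0.000000; k4 = (2.084113, 0.610480, 1.652322, -0.459156)
  Y <- Y + (h/6)(k1 + 2k2 + 2k3 + k4): u = 0.5421, v = 0.2041, du/dtau = 2.0840, dv/dtau = 0.6105
step 4:
  k1: at (u, v) = (0.542111, 0.204124), (du/dtau, dv/dtau) = (2.084044, 0.610451); Gamma_uuu = 0.000000, Gamma_uuv = 0.000000, Gamma_uvv = -4.433689, Gamma_vuu = 0.000000, Gamma_vuv = 0.180437, Gamma_vvv = 0.000000; k1 = (2.084044, 0.610451, 1.652214, -0.459105)
  k2: at (u, v) = (0.646313, 0.234646), (du/dtau, dv/dtau) = (2.166655, 0.587495); Gamma_uuu = 0.000000, Gamma_uuv = 0.000000, Gamma_uvv = -4.517051, Gamma_vuu = 0.000000, Gamma_vuv = 0.177107, Gamma_vvv = 0.000000; k2 = (2.166655, 0.587495, 1.559064, -0.450878)
  k3: at (u, v) = (0.650444, 0.233498), (du/dtau, dv/dtau) = (2.161998, 0.587907); Gamma_uuu = 0.000000, Gamma_uuv = 0.000000, Gamma_uvv = -4.520355, Gamma_vuu = 0.000000, Gamma_vuv = 0.176977, Gamma_vvv = 0.000000; k3 = (2.161998, 0.587907, 1.562390, -0.449895)
  k4: at (u, v) = (0.758311, 0.262914), (du/dtau, dv/dtau) = (2.240283, 0.565461); Gamma_uuu = 0.000000, Gamma_uuv = 0.000000, Gamma_uvv = -4.606649, Gamma_vuu = 0.000000, Gamma_vuv = 0.173662, Gamma_vvv = 0.000000; k4 = (2.240283, 0.565461, 1.472959, -0.439988)
  Y <- Y + (h/6)(k1 + 2k2 + 2k3 + k4): u = 0.7585, v = 0.2629, du/dtau = 2.2402, dv/dtau = 0.5654

Answer: u = 0.7585, v = 0.2629, du/dtau = 2.2402, dv/dtau = 0.5654


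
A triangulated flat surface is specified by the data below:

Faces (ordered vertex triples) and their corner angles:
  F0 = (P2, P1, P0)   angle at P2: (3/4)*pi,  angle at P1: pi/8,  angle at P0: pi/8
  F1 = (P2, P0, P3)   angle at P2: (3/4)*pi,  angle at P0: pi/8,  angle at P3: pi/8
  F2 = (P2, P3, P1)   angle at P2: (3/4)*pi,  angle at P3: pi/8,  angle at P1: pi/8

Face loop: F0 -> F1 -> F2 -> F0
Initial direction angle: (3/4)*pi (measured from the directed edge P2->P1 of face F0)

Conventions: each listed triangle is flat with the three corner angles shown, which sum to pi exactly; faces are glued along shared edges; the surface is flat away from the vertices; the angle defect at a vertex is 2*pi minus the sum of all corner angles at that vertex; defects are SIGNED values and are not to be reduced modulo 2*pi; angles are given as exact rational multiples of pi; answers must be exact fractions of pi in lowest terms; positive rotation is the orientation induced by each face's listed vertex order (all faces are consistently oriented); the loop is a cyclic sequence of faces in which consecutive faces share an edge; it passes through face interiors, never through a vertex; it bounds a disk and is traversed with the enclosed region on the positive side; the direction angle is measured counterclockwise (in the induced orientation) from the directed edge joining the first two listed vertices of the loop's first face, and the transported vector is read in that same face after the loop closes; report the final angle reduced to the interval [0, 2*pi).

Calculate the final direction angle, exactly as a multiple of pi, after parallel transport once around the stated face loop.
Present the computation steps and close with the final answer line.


enclosed vertex P2: corner angles sum to (9/4)*pi, defect = 2*pi - (9/4)*pi = -pi/4
holonomy = initial angle + sum of enclosed defects (mod 2*pi), positive in the induced orientation
final angle = (3/4)*pi - pi/4 = pi/2 (mod 2*pi)

Answer: final direction angle = pi/2


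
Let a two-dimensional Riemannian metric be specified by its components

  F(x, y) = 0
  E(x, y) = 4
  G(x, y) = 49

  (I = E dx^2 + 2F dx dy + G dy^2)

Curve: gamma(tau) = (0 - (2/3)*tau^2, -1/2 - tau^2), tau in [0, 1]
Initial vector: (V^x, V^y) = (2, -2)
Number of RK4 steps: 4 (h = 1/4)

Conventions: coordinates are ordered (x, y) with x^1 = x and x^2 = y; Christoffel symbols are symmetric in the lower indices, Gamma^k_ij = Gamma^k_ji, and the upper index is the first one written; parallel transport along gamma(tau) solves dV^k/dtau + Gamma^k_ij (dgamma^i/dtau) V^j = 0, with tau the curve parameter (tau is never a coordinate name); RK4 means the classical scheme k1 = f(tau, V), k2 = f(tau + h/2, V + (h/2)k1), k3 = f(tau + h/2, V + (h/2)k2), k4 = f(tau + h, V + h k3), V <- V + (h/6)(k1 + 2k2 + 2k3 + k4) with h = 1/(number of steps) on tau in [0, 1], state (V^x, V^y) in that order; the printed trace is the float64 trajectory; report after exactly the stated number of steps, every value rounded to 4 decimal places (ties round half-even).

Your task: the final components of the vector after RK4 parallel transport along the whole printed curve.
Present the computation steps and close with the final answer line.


gamma'(tau) = (-(4/3)*tau, -2*tau); f(tau, V)^k = -Gamma^k_ij(gamma(tau)) gamma'^i(tau) V^j; h = 1/4; intermediate values shown to 6 dp
curve data and Christoffel symbols at the stage parameters:
  tau = 0.000000: gamma = (0.000000, -0.500000), gamma' = (0.000000, 0.000000); Gamma_xxx = 0.000000, Gamma_xxy = 0.000000, Gamma_xyy = 0.000000, Gamma_yxx = 0.000000, Gamma_yxy = 0.000000, Gamma_yyy = 0.000000
  tau = 0.125000: gamma = (-0.010417, -0.515625), gamma' = (-0.166667, -0.250000); Gamma_xxx = 0.000000, Gamma_xxy = 0.000000, Gamma_xyy = 0.000000, Gamma_yxx = 0.000000, Gamma_yxy = 0.000000, Gamma_yyy = 0.000000
  tau = 0.250000: gamma = (-0.041667, -0.562500), gamma' = (-0.333333, -0.500000); Gamma_xxx = 0.000000, Gamma_xxy = 0.000000, Gamma_xyy = 0.000000, Gamma_yxx = 0.000000, Gamma_yxy = 0.000000, Gamma_yyy = 0.000000
  tau = 0.375000: gamma = (-0.093750, -0.640625), gamma' = (-0.500000, -0.750000); Gamma_xxx = 0.000000, Gamma_xxy = 0.000000, Gamma_xyy = 0.000000, Gamma_yxx = 0.000000, Gamma_yxy = 0.000000, Gamma_yyy = 0.000000
  tau = 0.500000: gamma = (-0.166667, -0.750000), gamma' = (-0.666667, -1.000000); Gamma_xxx = 0.000000, Gamma_xxy = 0.000000, Gamma_xyy = 0.000000, Gamma_yxx = 0.000000, Gamma_yxy = 0.000000, Gamma_yyy = 0.000000
  tau = 0.625000: gamma = (-0.260417, -0.890625), gamma' = (-0.833333, -1.250000); Gamma_xxx = 0.000000, Gamma_xxy = 0.000000, Gamma_xyy = 0.000000, Gamma_yxx = 0.000000, Gamma_yxy = 0.000000, Gamma_yyy = 0.000000
  tau = 0.750000: gamma = (-0.375000, -1.062500), gamma' = (-1.000000, -1.500000); Gamma_xxx = 0.000000, Gamma_xxy = 0.000000, Gamma_xyy = 0.000000, Gamma_yxx = 0.000000, Gamma_yxy = 0.000000, Gamma_yyy = 0.000000
  tau = 0.875000: gamma = (-0.510417, -1.265625), gamma' = (-1.166667, -1.750000); Gamma_xxx = 0.000000, Gamma_xxy = 0.000000, Gamma_xyy = 0.000000, Gamma_yxx = 0.000000, Gamma_yxy = 0.000000, Gamma_yyy = 0.000000
  tau = 1.000000: gamma = (-0.666667, -1.500000), gamma' = (-1.333333, -2.000000); Gamma_xxx = 0.000000, Gamma_xxy = 0.000000, Gamma_xyy = 0.000000, Gamma_yxx = 0.000000, Gamma_yxy = 0.000000, Gamma_yyy = 0.000000
step 0: V^x = 2.0000, V^y = -2.0000
step 1: k1 = (0.000000, 0.000000), k2 = (0.000000, 0.000000), k3 = (0.000000, 0.000000), k4 = (0.000000, 0.000000); V <- V + (h/6)(k1 + 2k2 + 2k3 + k4): V^x = 2.0000, V^y = -2.0000
step 2: k1 = (0.000000, 0.000000), k2 = (0.000000, 0.000000), k3 = (0.000000, 0.000000), k4 = (0.000000, 0.000000); V <- V + (h/6)(k1 + 2k2 + 2k3 + k4): V^x = 2.0000, V^y = -2.0000
step 3: k1 = (0.000000, 0.000000), k2 = (0.000000, 0.000000), k3 = (0.000000, 0.000000), k4 = (0.000000, 0.000000); V <- V + (h/6)(k1 + 2k2 + 2k3 + k4): V^x = 2.0000, V^y = -2.0000
step 4: k1 = (0.000000, 0.000000), k2 = (0.000000, 0.000000), k3 = (0.000000, 0.000000), k4 = (0.000000, 0.000000); V <- V + (h/6)(k1 + 2k2 + 2k3 + k4): V^x = 2.0000, V^y = -2.0000

Answer: V^x = 2.0000, V^y = -2.0000


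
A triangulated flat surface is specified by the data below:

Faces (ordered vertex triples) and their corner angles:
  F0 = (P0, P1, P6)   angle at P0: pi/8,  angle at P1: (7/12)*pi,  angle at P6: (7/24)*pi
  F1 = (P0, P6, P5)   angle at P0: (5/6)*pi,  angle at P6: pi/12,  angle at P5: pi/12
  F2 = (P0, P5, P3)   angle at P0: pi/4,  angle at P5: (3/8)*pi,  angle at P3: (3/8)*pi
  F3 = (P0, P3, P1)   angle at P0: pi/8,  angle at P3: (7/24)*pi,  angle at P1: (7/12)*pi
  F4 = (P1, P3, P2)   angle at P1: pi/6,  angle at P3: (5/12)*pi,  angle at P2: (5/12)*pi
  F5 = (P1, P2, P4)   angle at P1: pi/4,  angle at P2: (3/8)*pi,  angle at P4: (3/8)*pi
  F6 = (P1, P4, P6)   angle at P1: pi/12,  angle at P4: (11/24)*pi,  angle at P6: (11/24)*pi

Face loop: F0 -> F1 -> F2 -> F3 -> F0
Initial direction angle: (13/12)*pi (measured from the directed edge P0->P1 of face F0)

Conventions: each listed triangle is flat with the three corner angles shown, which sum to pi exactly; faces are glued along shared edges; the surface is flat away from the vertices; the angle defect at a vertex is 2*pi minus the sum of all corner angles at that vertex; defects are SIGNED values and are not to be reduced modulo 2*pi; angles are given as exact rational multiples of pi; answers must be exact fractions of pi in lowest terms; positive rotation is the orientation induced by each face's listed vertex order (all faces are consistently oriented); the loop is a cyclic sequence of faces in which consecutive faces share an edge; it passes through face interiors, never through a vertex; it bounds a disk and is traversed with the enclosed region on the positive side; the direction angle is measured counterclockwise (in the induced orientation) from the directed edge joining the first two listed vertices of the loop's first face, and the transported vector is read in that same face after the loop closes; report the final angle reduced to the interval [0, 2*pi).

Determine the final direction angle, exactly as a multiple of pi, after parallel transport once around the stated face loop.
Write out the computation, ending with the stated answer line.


enclosed vertex P0: corner angles sum to (4/3)*pi, defect = 2*pi - (4/3)*pi = (2/3)*pi
the rotation equals the total enclosed defect, so the final angle is initial + defects (mod 2*pi)
final angle = (13/12)*pi + (2/3)*pi = (7/4)*pi (mod 2*pi)

Answer: final direction angle = (7/4)*pi


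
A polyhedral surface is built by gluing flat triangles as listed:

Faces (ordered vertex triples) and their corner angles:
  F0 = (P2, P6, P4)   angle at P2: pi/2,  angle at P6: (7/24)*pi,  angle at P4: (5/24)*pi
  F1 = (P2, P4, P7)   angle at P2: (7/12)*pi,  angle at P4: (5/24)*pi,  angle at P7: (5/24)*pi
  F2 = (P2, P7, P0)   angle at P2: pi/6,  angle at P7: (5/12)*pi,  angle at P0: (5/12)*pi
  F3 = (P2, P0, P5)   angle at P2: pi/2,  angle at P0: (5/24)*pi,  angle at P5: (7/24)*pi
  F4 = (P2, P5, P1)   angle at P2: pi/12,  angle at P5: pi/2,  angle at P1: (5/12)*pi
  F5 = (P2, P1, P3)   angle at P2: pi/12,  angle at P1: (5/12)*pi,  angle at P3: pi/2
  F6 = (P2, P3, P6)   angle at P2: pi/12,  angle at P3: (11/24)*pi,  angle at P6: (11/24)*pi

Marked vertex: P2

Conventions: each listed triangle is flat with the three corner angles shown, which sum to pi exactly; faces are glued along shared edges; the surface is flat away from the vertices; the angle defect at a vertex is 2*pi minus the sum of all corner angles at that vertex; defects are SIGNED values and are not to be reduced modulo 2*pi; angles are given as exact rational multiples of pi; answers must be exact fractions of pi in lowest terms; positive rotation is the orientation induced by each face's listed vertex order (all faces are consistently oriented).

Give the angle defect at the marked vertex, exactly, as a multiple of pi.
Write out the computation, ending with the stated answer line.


Sum of corner angles at P2: 2*pi
defect = 2*pi - 2*pi

Answer: defect(P2) = 0


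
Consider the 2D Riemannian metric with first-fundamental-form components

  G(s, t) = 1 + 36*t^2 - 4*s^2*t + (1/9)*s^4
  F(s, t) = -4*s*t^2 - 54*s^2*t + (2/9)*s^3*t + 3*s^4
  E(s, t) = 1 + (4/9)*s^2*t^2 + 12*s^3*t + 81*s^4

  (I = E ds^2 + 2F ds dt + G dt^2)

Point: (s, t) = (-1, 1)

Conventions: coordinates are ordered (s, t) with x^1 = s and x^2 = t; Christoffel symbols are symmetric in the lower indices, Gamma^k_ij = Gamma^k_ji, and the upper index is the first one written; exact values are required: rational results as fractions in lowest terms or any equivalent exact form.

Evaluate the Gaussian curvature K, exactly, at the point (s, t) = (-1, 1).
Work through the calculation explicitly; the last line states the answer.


E = 634/9, F = -425/9, G = 298/9, EG - F^2 = 923/9 at the point
E_s = -2600/9, E_t = -100/9, F_s = 278/3, F_t = -416/9, G_s = 68/9, G_t = 68
E_tt = 8/9, F_st = 302/3, G_ss = -20/3
Compute both Brioschi determinants and normalise by (EG - F^2)^2.
M1 = [[-E_tt/2 + F_st - G_ss/2, E_s/2, F_s - E_t/2], [F_t - G_s/2, E, F], [G_t/2, F, G]] = [[932/9, -1300/9, 884/9], [-50, 634/9, -425/9], [34, -425/9, 298/9]]; det M1 = 4732/81
M2 = [[0, E_t/2, G_s/2], [E_t/2, E, F], [G_s/2, F, G]] = [[0, -50/9, 34/9], [-50/9, 634/9, -425/9], [34/9, -425/9, 298/9]]; det M2 = -3656/81
det M1 - det M2 = 932/9; K = 932/9 / (923/9)^2 = 8388/851929

Answer: K = 8388/851929


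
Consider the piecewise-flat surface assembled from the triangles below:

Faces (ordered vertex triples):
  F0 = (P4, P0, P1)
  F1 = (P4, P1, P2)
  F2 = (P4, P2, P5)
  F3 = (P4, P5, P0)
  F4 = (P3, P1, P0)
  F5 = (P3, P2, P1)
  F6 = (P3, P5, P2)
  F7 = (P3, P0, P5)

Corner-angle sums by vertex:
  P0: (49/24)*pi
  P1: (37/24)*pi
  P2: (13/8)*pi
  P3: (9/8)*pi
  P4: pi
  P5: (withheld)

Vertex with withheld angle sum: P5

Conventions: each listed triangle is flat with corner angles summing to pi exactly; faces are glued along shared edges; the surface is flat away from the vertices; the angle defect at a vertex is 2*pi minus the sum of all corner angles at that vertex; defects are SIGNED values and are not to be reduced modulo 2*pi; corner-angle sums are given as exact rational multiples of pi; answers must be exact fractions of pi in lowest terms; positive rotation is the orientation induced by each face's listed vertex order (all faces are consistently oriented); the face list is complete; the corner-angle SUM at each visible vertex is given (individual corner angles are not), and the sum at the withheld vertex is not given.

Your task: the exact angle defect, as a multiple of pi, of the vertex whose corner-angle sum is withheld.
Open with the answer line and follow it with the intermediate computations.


Answer: defect(P5) = (4/3)*pi

V = 6, E = 12, F = 8; chi = V - E + F = 2
Gauss-Bonnet: total defect = 2*pi*chi = 4*pi; visible defects sum to (8/3)*pi


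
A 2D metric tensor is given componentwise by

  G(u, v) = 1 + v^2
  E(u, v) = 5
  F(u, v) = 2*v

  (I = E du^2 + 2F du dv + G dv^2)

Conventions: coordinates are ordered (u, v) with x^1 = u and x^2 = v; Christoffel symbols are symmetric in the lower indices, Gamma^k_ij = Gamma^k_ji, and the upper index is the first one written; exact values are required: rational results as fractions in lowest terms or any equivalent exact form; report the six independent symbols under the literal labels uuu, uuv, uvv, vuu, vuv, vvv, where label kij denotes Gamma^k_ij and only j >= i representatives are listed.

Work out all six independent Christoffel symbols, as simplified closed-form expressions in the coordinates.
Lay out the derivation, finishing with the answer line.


E = 5; F = 2*v; G = 1 + v^2
Gamma^k_ij = (1/2) g^{kl} (d_i g_jl + d_j g_il - d_l g_ij), with g^inv = (1/(EG-F^2)) [[G, -F], [-F, E]]
first partials: E_u = 0, E_v = 0, F_u = 0, F_v = 2, G_u = 0, G_v = 2*v
D = EG - F^2 = 5 + v^2
expanded: Gamma^u_uu = (G E_u - 2F F_u + F E_v)/(2D), Gamma^u_uv = (G E_v - F G_u)/(2D), Gamma^u_vv = (2G F_v - G G_u - F G_v)/(2D), Gamma^v_uu = (2E F_u - E E_v - F E_u)/(2D), Gamma^v_uv = (E G_u - F E_v)/(2D), Gamma^v_vv = (E G_v - 2F F_v + F G_u)/(2D); substitute and cancel common factors

Answer: Gamma_uuu = 0, Gamma_uuv = 0, Gamma_uvv = 2/(v^2 + 5), Gamma_vuu = 0, Gamma_vuv = 0, Gamma_vvv = v/(v^2 + 5)


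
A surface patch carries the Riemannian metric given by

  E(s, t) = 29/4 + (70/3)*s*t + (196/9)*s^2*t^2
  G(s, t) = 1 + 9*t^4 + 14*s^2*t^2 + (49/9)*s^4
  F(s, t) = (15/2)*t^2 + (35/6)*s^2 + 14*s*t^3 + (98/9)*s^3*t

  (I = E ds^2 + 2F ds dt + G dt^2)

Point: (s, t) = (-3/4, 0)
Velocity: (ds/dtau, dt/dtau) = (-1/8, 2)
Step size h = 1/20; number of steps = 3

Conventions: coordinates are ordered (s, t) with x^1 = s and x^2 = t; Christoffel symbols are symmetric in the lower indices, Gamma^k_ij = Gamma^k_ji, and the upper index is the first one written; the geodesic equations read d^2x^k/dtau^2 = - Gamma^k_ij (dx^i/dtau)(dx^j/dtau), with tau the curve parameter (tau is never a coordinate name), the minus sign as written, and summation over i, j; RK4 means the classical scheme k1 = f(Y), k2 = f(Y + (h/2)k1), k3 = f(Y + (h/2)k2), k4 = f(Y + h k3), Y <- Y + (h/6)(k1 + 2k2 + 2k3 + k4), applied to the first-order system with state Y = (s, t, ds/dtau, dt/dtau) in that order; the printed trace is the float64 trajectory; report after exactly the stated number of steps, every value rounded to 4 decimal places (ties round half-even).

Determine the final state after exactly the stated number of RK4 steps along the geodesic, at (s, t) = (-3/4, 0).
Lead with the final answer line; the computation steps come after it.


Answer: s = -0.7838, t = 0.2893, ds/dtau = -0.3836, dt/dtau = 1.7857

f(Y) = (ds/dtau, dt/dtau, -Gamma^s_ij Y'^i Y'^j, -Gamma^t_ij Y'^i Y'^j) with the Gammas evaluated at the stage position; h = 0.050000; intermediate values shown to 6 dp
step 0: s = -0.7500, t = 0.0000, ds/dtau = -0.1250, dt/dtau = 2.0000
step 1:
  k1: at (s, t) = (-0.750000, 0.000000), (ds/dtau, dt/dtau) = (-0.125000, 2.000000); Gamma_sss = 0.000000, Gamma_sst = -0.975185, Gamma_stt = 0.000000, Gamma_tss = 0.000000, Gamma_tst = -0.511972, Gamma_ttt = 0.000000; k1 = (-0.125000, 2.000000, -0.487593, -0.255986)
  k2: at (s, t) = (-0.753125, 0.050000), (ds/dtau, dt/dtau) = (-0.137190, 1.993600); Gamma_sss = 0.066351, Gamma_sst = -0.999407, Gamma_stt = 0.085308, Gamma_tss = 0.037995, Gamma_tst = -0.572296, Gamma_ttt = 0.048850; k2 = (-0.137190, 1.993600, -0.886980, -0.507916)
  k3: at (s, t) = (-0.753430, 0.049840), (ds/dtau, dt/dtau) = (-0.147174, 1.987302); Gamma_sss = 0.066112, Gamma_sst = -0.999410, Gamma_stt = 0.085001, Gamma_tss = 0.037879, Gamma_tst = -0.572617, Gamma_ttt = 0.048702; k3 = (-0.147174, 1.987302, -0.921747, -0.528120)
  k4: at (s, t) = (-0.757359, 0.099365), (ds/dtau, dt/dtau) = (-0.171087, 1.973594); Gamma_sss = 0.133053, Gamma_sst = -1.014129, Gamma_stt = 0.171069, Gamma_tss = 0.084706, Gamma_tst = -0.645628, Gamma_ttt = 0.108908; k4 = (-0.171087, 1.973594, -1.355075, -0.862685)
  Y <- Y + (h/6)(k1 + 2k2 + 2k3 + k4): s = -0.7572, t = 0.0995, ds/dtau = -0.1705, dt/dtau = 1.9734
step 2:
  k1: at (s, t) = (-0.757207, 0.099462), (ds/dtau, dt/dtau) = (-0.170501, 1.973410); Gamma_sss = 0.133210, Gamma_sst = -1.014133, Gamma_stt = 0.171270, Gamma_tss = 0.084787, Gamma_tst = -0.645485, Gamma_ttt = 0.109011; k1 = (-0.170501, 1.973410, -1.353305, -0.861364)
  k2: at (s, t) = (-0.761469, 0.148797), (ds/dtau, dt/dtau) = (-0.204334, 1.951876); Gamma_sss = 0.198365, Gamma_sst = -1.015136, Gamma_stt = 0.255041, Gamma_tss = 0.142830, Gamma_tst = -0.730936, Gamma_ttt = 0.183639; k2 = (-0.204334, 1.951876, -1.789684, -1.288640)
  k3: at (s, t) = (-0.762315, 0.148259), (ds/dtau, dt/dtau) = (-0.215243, 1.941194); Gamma_sss = 0.197425, Gamma_sst = -1.015121, Gamma_stt = 0.253833, Gamma_tss = 0.142311, Gamma_tst = -0.731734, Gamma_ttt = 0.182971; k3 = (-0.215243, 1.941194, -1.813942, -1.307551)
  k4: at (s, t) = (-0.767969, 0.196521), (ds/dtau, dt/dtau) = (-0.261198, 1.908033); Gamma_sss = 0.255299, Gamma_sst = -0.997660, Gamma_stt = 0.328241, Gamma_tss = 0.212123, Gamma_tst = -0.828935, Gamma_ttt = 0.272729; k4 = (-0.261198, 1.908033, -2.206826, -1.833607)
  Y <- Y + (h/6)(k1 + 2k2 + 2k3 + k4): s = -0.7678, t = 0.1967, ds/dtau = -0.2602, dt/dtau = 1.9077
step 3:
  k1: at (s, t) = (-0.767797, 0.196692), (ds/dtau, dt/dtau) = (-0.260229, 1.907683); Gamma_sss = 0.255569, Gamma_sst = -0.997628, Gamma_stt = 0.328588, Gamma_tss = 0.212341, Gamma_tst = -0.828887, Gamma_ttt = 0.273010; k1 = (-0.260229, 1.907683, -2.203638, -1.830910)
  k2: at (s, t) = (-0.774303, 0.244384), (ds/dtau, dt/dtau) = (-0.315320, 1.861910); Gamma_sss = 0.302060, Gamma_sst = -0.957043, Gamma_stt = 0.388362, Gamma_tss = 0.294805, Gamma_tst = -0.934059, Gamma_ttt = 0.379035; k2 = (-0.315320, 1.861910, -2.500128, -2.440085)
  k3: at (s, t) = (-0.775680, 0.243239), (ds/dtau, dt/dtau) = (-0.322732, 1.846680); Gamma_sss = 0.300200, Gamma_sst = -0.957327, Gamma_stt = 0.385972, Gamma_tss = 0.293139, Gamma_tst = -0.934807, Gamma_ttt = 0.376892; k3 = (-0.322732, 1.846680, -2.488622, -2.430081)
  k4: at (s, t) = (-0.783934, 0.289026), (ds/dtau, dt/dtau) = (-0.384660, 1.786179); Gamma_sss = 0.328742, Gamma_sst = -0.891659, Gamma_stt = 0.422669, Gamma_tss = 0.383870, Gamma_tst = -1.041184, Gamma_ttt = 0.493547; k4 = (-0.384660, 1.786179, -2.622406, -3.062166)
  Y <- Y + (h/6)(k1 + 2k2 + 2k3 + k4): s = -0.7838, t = 0.2893, ds/dtau = -0.3836, dt/dtau = 1.7857


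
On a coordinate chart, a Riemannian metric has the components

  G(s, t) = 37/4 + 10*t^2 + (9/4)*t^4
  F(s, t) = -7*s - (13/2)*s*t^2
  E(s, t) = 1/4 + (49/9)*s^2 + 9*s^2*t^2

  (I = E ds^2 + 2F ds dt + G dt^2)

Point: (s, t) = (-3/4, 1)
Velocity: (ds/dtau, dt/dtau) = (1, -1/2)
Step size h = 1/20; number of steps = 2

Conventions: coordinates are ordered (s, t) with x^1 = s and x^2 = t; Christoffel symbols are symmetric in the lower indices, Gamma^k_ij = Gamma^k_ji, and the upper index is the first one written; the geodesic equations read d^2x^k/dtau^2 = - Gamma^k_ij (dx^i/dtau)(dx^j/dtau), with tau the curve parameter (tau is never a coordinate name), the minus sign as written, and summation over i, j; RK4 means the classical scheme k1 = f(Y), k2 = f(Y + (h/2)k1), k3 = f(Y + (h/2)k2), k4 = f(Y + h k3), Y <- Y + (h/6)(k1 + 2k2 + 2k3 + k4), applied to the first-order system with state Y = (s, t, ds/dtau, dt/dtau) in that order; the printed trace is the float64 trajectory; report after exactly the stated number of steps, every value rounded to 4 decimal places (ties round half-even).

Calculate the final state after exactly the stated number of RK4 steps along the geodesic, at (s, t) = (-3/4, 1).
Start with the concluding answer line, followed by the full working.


Answer: s = -0.6398, t = 0.9493, ds/dtau = 1.2209, dt/dtau = -0.5121

f(Y) = (ds/dtau, dt/dtau, -Gamma^s_ij Y'^i Y'^j, -Gamma^t_ij Y'^i Y'^j) with the Gammas evaluated at the stage position; h = 0.050000; intermediate values shown to 6 dp
step 0: s = -0.7500, t = 1.0000, ds/dtau = 1.0000, dt/dtau = -0.5000
step 1:
  k1: at (s, t) = (-0.750000, 1.000000), (ds/dtau, dt/dtau) = (1.000000, -0.500000); Gamma_sss = -0.579925, Gamma_sst = 1.403587, Gamma_stt = 0.809994, Gamma_tss = -0.590268, Gamma_tst = -0.660991, Gamma_ttt = 0.292968; k1 = (1.000000, -0.500000, 1.781013, -0.143965)
  k2: at (s, t) = (-0.725000, 0.987500), (ds/dtau, dt/dtau) = (1.044525, -0.503599); Gamma_sss = -0.627602, Gamma_sst = 1.415015, Gamma_stt = 0.850549, Gamma_tss = -0.564815, Gamma_tst = -0.647259, Gamma_ttt = 0.283011; k2 = (1.044525, -0.503599, 1.957683, -0.136488)
  k3: at (s, t) = (-0.723887, 0.987410), (ds/dtau, dt/dtau) = (1.048942, -0.503412); Gamma_sss = -0.630307, Gamma_sst = 1.414818, Gamma_stt = 0.851780, Gamma_tss = -0.563360, Gamma_tst = -0.646197, Gamma_ttt = 0.283016; k3 = (1.048942, -0.503412, 1.971842, -0.134318)
  k4: at (s, t) = (-0.697553, 0.974829), (ds/dtau, dt/dtau) = (1.098592, -0.506716); Gamma_sss = -0.683815, Gamma_sst = 1.424927, Gamma_stt = 0.896376, Gamma_tss = -0.536957, Gamma_tst = -0.630140, Gamma_ttt = 0.273174; k4 = (1.098592, -0.506716, 2.181586, -0.123650)
  Y <- Y + (h/6)(k1 + 2k2 + 2k3 + k4): s = -0.6976, t = 0.9748, ds/dtau = 1.0985, dt/dtau = -0.5067
step 2:
  k1: at (s, t) = (-0.697621, 0.974827), (ds/dtau, dt/dtau) = (1.098514, -0.506744); Gamma_sss = -0.683635, Gamma_sst = 1.424954, Gamma_stt = 0.896306, Gamma_tss = -0.537048, Gamma_tst = -0.630214, Gamma_ttt = 0.273165; k1 = (1.098514, -0.506744, 2.181246, -0.123708)
  k2: at (s, t) = (-0.670158, 0.962159), (ds/dtau, dt/dtau) = (1.153045, -0.509836); Gamma_sss = -0.742763, Gamma_sst = 1.433463, Gamma_stt = 0.945076, Gamma_tss = -0.510222, Gamma_tst = -0.611922, Gamma_ttt = 0.263521; k2 = (1.153045, -0.509836, 2.427220, -0.109605)
  k3: at (s, t) = (-0.668794, 0.962081), (ds/dtau, dt/dtau) = (1.159194, -0.509484); Gamma_sss = -0.746401, Gamma_sst = 1.433037, Gamma_stt = 0.946761, Gamma_tss = -0.508557, Gamma_tst = -0.610513, Gamma_ttt = 0.263597; k3 = (1.159194, -0.509484, 2.449885, -0.106185)
  k4: at (s, t) = (-0.639661, 0.949353), (ds/dtau, dt/dtau) = (1.221008, -0.512053); Gamma_sss = -0.813302, Gamma_sst = 1.439063, Gamma_stt = 1.000888, Gamma_tss = -0.481072, Gamma_tst = -0.589148, Gamma_ttt = 0.254431; k4 = (1.221008, -0.512053, 2.749551, -0.086195)
  Y <- Y + (h/6)(k1 + 2k2 + 2k3 + k4): s = -0.6398, t = 0.9493, ds/dtau = 1.2209, dt/dtau = -0.5121


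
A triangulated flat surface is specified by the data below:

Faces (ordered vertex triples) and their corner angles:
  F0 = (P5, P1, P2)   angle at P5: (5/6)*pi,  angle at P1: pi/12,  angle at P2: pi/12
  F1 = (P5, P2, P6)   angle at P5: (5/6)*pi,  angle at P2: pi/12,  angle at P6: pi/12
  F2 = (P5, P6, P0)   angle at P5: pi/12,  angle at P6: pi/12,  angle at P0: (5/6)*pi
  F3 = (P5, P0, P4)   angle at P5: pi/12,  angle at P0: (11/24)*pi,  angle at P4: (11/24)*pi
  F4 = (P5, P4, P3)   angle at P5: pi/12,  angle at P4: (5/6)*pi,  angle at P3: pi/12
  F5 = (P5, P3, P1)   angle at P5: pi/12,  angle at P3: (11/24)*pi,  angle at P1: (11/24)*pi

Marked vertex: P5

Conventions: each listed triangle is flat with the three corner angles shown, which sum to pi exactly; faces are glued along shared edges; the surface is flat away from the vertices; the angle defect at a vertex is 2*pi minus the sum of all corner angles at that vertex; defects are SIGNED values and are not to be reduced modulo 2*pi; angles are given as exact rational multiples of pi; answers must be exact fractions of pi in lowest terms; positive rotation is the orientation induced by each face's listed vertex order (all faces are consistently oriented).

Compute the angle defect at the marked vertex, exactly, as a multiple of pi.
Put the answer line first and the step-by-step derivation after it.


Answer: defect(P5) = 0

Sum of corner angles at P5: 2*pi
defect = 2*pi - 2*pi


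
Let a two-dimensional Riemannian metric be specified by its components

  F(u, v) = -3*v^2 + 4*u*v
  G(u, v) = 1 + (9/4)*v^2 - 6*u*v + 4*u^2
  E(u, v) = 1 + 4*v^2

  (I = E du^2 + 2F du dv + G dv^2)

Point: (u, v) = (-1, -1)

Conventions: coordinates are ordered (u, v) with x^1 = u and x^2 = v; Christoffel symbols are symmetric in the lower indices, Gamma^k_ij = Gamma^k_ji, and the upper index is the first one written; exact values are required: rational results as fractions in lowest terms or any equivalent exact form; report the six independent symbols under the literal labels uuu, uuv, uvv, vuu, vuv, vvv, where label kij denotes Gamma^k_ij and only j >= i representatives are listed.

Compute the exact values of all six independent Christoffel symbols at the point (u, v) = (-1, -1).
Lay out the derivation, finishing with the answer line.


E = 5, F = 1, G = 5/4 at the point
E_u = 0, E_v = -8, F_u = -4, F_v = 2, G_u = -2, G_v = 3/2
EG - F^2 = 21/4;  g^inv = (4/21) * [[5/4, -1], [-1, 5]]
first-kind symbols [ij,l] = (1/2)(d_i g_jl + d_j g_il - d_l g_ij): [uu,u] = E_u/2 = 0, [uu,v] = F_u - E_v/2 = 0, [uv,u] = E_v/2 = -4, [uv,v] = G_u/2 = -1, [vv,u] = F_v - G_u/2 = 3, [vv,v] = G_v/2 = 3/4
Gamma^u_ij = (G*[ij,u] - F*[ij,v])/(EG - F^2), Gamma^v_ij = (E*[ij,v] - F*[ij,u])/(EG - F^2)

Answer: Gamma_uuu = 0, Gamma_uuv = -16/21, Gamma_uvv = 4/7, Gamma_vuu = 0, Gamma_vuv = -4/21, Gamma_vvv = 1/7


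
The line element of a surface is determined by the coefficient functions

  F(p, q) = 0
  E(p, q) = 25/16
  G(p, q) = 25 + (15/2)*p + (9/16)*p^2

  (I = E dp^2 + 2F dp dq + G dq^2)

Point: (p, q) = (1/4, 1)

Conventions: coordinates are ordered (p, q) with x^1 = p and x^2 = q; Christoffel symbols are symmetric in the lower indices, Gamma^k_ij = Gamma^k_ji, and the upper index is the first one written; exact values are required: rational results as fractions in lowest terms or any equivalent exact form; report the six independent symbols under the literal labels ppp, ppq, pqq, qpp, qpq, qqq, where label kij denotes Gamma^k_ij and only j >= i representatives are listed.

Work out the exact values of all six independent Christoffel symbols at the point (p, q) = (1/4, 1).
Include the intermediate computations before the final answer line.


E = 25/16, F = 0, G = 6889/256 at the point
E_p = 0, E_q = 0, F_p = 0, F_q = 0, G_p = 249/32, G_q = 0
EG - F^2 = 172225/4096;  g^inv = (4096/172225) * [[6889/256, 0], [0, 25/16]]
first-kind symbols [ij,l] = (1/2)(d_i g_jl + d_j g_il - d_l g_ij): [pp,p] = E_p/2 = 0, [pp,q] = F_p - E_q/2 = 0, [pq,p] = E_q/2 = 0, [pq,q] = G_p/2 = 249/64, [qq,p] = F_q - G_p/2 = -249/64, [qq,q] = G_q/2 = 0
Gamma^p_ij = (G*[ij,p] - F*[ij,q])/(EG - F^2), Gamma^q_ij = (E*[ij,q] - F*[ij,p])/(EG - F^2)

Answer: Gamma_ppp = 0, Gamma_ppq = 0, Gamma_pqq = -249/100, Gamma_qpp = 0, Gamma_qpq = 12/83, Gamma_qqq = 0


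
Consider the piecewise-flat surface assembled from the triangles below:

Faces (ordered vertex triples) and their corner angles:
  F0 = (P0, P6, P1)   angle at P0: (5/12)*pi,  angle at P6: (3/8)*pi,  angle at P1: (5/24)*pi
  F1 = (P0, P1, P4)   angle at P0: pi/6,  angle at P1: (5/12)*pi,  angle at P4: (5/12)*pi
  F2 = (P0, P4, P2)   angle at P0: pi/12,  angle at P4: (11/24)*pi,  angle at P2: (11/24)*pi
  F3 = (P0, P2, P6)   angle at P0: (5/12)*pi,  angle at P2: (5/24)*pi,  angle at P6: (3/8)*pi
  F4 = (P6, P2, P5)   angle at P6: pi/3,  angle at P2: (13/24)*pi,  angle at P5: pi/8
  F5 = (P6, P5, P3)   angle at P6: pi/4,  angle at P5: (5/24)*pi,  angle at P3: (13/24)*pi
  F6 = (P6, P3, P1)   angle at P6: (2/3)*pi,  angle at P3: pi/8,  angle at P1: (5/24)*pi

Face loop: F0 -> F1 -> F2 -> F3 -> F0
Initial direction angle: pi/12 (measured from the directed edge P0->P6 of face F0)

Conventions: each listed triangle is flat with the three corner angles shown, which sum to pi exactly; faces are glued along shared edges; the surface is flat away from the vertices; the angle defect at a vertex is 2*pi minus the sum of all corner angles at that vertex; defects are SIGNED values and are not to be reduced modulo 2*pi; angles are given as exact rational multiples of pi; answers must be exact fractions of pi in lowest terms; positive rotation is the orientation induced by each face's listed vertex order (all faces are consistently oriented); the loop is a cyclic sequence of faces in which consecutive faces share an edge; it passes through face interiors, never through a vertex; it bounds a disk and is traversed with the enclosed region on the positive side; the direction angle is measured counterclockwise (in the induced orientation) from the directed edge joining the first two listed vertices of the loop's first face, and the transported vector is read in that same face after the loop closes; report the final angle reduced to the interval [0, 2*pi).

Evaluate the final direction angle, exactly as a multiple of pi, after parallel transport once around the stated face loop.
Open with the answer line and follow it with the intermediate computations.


Answer: final direction angle = pi

enclosed vertex P0: corner angles sum to (13/12)*pi, defect = 2*pi - (13/12)*pi = (11/12)*pi
adding the enclosed defects to the starting angle (mod 2*pi, induced orientation) gives the holonomy
final angle = pi/12 + (11/12)*pi = pi (mod 2*pi)


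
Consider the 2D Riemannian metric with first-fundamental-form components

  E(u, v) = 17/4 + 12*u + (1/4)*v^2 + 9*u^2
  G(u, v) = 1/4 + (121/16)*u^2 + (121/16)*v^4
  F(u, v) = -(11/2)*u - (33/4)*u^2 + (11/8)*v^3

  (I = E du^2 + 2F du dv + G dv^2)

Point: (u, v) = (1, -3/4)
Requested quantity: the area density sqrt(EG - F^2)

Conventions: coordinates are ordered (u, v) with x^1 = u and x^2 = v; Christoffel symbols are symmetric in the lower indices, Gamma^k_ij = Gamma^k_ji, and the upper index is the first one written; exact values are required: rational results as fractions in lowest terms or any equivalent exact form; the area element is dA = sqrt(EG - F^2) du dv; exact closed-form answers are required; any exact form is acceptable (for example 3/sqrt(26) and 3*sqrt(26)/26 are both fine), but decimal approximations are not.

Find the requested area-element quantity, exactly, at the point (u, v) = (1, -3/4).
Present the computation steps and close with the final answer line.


E = 1625/64, F = -7337/512, G = 41801/4096; EG - F^2 = 880941/16384

Answer: sqrt(EG - F^2) = sqrt(880941)/128


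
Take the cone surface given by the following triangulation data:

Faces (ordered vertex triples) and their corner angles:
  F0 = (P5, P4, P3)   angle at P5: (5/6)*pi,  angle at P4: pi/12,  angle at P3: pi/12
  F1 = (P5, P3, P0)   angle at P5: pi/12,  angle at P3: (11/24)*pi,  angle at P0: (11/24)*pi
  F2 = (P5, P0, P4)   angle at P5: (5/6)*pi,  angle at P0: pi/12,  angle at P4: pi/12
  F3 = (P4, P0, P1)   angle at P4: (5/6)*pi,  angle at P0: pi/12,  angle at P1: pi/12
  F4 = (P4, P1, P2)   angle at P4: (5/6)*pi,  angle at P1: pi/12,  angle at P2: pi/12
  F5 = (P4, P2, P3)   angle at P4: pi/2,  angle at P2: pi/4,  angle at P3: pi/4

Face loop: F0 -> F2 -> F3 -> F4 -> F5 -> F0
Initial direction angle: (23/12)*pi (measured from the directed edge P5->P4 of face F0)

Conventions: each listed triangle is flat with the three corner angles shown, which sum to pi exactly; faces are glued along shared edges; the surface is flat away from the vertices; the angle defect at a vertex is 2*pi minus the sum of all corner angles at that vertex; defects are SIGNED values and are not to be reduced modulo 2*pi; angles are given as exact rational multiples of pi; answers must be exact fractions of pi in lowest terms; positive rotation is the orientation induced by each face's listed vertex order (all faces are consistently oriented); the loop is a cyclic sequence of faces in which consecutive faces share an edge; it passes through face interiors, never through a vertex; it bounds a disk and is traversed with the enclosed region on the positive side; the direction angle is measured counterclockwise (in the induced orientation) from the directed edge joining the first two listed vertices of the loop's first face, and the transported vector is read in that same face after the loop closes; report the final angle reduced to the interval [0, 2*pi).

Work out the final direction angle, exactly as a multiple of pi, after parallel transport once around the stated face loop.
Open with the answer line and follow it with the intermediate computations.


Answer: final direction angle = (19/12)*pi

enclosed vertex P4: corner angles sum to (7/3)*pi, defect = 2*pi - (7/3)*pi = -pi/3
the rotation equals the total enclosed defect, so the final angle is initial + defects (mod 2*pi)
final angle = (23/12)*pi - pi/3 = (19/12)*pi (mod 2*pi)
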